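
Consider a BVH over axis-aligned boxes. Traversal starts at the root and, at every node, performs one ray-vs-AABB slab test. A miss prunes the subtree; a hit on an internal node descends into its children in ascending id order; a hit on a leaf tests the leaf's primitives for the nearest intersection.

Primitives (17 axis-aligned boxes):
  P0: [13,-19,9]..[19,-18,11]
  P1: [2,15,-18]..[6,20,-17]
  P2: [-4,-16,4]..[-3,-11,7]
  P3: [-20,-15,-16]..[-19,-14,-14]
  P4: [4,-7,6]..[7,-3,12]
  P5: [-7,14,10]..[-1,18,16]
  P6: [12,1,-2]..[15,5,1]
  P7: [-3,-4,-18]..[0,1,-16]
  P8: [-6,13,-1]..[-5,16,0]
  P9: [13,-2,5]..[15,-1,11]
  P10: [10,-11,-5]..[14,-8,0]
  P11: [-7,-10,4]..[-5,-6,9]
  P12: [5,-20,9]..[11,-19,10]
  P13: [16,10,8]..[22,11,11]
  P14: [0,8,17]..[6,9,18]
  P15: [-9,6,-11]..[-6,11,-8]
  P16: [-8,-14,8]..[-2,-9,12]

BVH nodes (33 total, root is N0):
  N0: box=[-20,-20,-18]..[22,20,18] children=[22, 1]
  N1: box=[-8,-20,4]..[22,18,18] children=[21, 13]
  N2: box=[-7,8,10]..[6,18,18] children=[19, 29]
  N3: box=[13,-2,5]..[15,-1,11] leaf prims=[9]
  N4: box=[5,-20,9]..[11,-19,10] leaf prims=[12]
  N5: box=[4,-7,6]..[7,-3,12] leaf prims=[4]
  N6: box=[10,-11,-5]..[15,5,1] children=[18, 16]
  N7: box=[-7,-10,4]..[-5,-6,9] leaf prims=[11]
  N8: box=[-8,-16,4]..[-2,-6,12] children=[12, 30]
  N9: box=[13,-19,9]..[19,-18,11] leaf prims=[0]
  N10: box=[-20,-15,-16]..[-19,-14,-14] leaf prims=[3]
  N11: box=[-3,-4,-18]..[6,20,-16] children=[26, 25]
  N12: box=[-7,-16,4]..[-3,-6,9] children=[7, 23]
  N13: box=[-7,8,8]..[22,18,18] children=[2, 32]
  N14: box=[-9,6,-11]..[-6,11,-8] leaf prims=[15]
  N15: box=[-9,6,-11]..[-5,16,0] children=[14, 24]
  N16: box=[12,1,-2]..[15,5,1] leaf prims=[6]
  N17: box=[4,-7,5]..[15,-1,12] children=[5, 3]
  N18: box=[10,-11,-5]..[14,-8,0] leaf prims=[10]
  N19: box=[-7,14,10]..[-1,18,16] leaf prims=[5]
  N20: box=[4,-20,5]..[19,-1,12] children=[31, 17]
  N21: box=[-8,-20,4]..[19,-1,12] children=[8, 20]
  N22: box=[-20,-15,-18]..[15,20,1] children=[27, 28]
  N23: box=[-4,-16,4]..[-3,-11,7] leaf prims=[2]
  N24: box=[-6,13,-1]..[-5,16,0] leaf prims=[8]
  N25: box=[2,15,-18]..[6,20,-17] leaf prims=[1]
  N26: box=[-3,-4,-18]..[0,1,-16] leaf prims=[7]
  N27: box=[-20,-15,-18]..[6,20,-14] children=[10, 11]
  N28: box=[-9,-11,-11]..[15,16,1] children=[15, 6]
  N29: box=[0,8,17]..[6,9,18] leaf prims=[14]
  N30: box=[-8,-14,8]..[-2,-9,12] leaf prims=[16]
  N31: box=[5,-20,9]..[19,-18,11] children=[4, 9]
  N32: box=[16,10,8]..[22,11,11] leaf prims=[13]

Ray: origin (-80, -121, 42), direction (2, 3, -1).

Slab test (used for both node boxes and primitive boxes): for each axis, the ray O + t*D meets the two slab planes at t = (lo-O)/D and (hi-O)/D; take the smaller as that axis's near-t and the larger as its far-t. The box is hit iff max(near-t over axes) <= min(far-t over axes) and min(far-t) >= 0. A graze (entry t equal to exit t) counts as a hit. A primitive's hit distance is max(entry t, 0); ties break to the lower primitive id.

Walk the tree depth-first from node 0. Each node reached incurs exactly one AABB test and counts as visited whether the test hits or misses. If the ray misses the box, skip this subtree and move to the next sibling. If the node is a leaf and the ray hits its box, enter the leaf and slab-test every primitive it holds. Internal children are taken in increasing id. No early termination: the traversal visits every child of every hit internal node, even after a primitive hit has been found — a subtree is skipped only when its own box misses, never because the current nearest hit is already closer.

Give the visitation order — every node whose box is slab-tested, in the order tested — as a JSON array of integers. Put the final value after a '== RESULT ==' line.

Trace the traversal:
N0 x:[30,51] y:[101/3,47] z:[24,60] -> hit [101/3,47], descend [1, 22]
  N1 x:[36,51] y:[101/3,139/3] z:[24,38] -> hit [36,38], descend [13, 21]
    N13 x:[73/2,51] y:[43,139/3] z:[24,34] -> miss, prune
    N21 x:[36,99/2] y:[101/3,40] z:[30,38] -> hit [36,38], descend [8, 20]
      N8 x:[36,39] y:[35,115/3] z:[30,38] -> hit [36,38], descend [12, 30]
        N12 x:[73/2,77/2] y:[35,115/3] z:[33,38] -> hit [73/2,38], descend [7, 23]
          N7 x:[73/2,75/2] y:[37,115/3] z:[33,38] -> hit [37,75/2] leaf, test {P11@t=37}
          N23 x:[38,77/2] y:[35,110/3] z:[35,38] -> miss, prune
        N30 x:[36,39] y:[107/3,112/3] z:[30,34] -> miss, prune
      N20 x:[42,99/2] y:[101/3,40] z:[30,37] -> miss, prune
  N22 x:[30,95/2] y:[106/3,47] z:[41,60] -> hit [41,47], descend [27, 28]
    N27 x:[30,43] y:[106/3,47] z:[56,60] -> miss, prune
    N28 x:[71/2,95/2] y:[110/3,137/3] z:[41,53] -> hit [41,137/3], descend [6, 15]
      N6 x:[45,95/2] y:[110/3,42] z:[41,47] -> miss, prune
      N15 x:[71/2,75/2] y:[127/3,137/3] z:[42,53] -> miss, prune

15 AABB tests over nodes [0, 1, 13, 21, 8, 12, 7, 23, 30, 20, 22, 27, 28, 6, 15]; 1 leaf entered; closest P11.

== RESULT ==
[0, 1, 13, 21, 8, 12, 7, 23, 30, 20, 22, 27, 28, 6, 15]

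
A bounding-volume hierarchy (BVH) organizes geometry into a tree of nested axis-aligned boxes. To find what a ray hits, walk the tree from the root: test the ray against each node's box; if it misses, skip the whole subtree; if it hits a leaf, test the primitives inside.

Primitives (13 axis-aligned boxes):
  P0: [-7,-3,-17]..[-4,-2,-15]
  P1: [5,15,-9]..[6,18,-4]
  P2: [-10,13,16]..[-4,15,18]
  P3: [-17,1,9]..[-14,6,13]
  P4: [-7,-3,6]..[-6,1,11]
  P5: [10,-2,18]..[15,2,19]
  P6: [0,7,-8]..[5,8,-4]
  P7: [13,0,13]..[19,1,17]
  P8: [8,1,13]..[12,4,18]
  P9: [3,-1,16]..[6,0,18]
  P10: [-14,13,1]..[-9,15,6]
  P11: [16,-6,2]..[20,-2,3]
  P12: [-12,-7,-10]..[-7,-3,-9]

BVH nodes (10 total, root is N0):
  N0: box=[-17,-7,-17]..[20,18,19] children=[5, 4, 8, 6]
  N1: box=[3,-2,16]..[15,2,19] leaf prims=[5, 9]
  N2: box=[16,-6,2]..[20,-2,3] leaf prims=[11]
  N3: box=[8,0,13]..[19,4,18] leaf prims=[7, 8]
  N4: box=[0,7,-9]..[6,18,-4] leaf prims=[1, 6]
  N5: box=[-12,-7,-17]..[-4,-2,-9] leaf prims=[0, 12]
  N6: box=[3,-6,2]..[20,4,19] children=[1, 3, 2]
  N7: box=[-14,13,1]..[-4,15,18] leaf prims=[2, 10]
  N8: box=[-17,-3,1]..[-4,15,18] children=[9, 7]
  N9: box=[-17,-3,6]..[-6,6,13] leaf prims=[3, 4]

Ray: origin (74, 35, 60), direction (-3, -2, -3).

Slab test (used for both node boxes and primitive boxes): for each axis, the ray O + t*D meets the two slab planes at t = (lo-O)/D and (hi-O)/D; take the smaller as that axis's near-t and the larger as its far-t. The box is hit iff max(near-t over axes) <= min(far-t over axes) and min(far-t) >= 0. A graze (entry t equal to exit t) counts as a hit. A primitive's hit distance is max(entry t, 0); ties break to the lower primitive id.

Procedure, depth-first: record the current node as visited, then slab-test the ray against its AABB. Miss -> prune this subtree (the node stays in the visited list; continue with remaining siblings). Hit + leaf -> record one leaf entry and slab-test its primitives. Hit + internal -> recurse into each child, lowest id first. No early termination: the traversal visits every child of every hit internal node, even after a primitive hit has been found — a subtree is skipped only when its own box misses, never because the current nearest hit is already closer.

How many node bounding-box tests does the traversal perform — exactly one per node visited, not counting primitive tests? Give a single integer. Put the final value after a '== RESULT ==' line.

Trace the traversal:
N0 x:[18,91/3] y:[17/2,21] z:[41/3,77/3] -> hit [18,21], descend [4, 5, 6, 8]
  N4 x:[68/3,74/3] y:[17/2,14] z:[64/3,23] -> miss, prune
  N5 x:[26,86/3] y:[37/2,21] z:[23,77/3] -> miss, prune
  N6 x:[18,71/3] y:[31/2,41/2] z:[41/3,58/3] -> hit [18,58/3], descend [1, 2, 3]
    N1 x:[59/3,71/3] y:[33/2,37/2] z:[41/3,44/3] -> miss, prune
    N2 x:[18,58/3] y:[37/2,41/2] z:[19,58/3] -> hit [19,58/3] leaf, test {P11@t=19}
    N3 x:[55/3,22] y:[31/2,35/2] z:[14,47/3] -> miss, prune
  N8 x:[26,91/3] y:[10,19] z:[14,59/3] -> miss, prune

8 AABB tests over nodes [0, 4, 5, 6, 1, 2, 3, 8]; 1 leaf entered; closest P11.

== RESULT ==
8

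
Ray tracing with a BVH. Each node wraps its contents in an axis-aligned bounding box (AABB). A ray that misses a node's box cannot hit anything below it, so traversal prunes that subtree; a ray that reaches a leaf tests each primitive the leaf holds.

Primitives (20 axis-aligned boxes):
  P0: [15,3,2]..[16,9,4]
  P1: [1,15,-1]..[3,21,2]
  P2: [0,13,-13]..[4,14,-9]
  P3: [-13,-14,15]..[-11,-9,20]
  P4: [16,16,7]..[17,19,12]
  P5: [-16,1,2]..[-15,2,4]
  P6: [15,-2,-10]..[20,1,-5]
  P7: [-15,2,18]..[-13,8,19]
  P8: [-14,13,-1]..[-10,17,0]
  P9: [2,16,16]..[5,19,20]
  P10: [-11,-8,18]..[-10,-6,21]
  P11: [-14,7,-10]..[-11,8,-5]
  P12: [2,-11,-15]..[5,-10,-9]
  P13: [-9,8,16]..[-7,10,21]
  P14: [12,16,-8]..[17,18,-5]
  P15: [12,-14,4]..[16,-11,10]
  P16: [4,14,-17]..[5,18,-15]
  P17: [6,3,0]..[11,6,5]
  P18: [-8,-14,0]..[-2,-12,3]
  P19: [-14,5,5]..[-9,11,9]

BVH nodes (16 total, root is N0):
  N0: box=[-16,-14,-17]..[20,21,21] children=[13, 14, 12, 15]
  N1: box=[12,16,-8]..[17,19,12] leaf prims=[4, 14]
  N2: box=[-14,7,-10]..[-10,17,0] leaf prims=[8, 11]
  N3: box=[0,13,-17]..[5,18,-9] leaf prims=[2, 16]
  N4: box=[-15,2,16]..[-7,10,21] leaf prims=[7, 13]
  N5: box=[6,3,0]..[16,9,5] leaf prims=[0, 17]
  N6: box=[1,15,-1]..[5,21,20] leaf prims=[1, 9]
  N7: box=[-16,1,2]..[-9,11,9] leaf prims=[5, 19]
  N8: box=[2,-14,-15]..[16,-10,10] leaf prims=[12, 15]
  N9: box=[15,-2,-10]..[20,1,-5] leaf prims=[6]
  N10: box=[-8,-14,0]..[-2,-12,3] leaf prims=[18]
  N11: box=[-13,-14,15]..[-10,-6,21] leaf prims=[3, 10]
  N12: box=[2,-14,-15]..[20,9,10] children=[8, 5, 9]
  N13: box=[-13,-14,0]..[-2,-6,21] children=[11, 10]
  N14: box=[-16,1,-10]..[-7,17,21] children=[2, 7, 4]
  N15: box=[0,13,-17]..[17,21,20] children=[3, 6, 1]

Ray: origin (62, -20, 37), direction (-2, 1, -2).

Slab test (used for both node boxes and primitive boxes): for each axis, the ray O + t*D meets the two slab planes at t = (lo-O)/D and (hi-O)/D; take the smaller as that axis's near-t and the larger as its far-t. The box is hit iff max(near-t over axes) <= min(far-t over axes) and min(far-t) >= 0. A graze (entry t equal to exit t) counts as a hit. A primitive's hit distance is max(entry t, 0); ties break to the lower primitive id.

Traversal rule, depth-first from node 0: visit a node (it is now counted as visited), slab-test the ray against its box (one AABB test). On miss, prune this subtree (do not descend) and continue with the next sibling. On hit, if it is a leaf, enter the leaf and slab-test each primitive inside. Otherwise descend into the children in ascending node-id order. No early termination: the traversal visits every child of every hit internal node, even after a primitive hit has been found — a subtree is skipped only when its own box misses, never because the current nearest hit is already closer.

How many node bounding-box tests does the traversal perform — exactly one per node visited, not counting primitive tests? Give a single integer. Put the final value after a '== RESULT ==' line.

Traverse from the root:
N0 x:[21,39] y:[6,41] z:[8,27] -> hit [21,27], descend [12, 13, 14, 15]
  N12 x:[21,30] y:[6,29] z:[27/2,26] -> hit [21,26], descend [5, 8, 9]
    N5 x:[23,28] y:[23,29] z:[16,37/2] -> miss, prune
    N8 x:[23,30] y:[6,10] z:[27/2,26] -> miss, prune
    N9 x:[21,47/2] y:[18,21] z:[21,47/2] -> hit [21,21] leaf, test {P6@t=21}
  N13 x:[32,75/2] y:[6,14] z:[8,37/2] -> miss, prune
  N14 x:[69/2,39] y:[21,37] z:[8,47/2] -> miss, prune
  N15 x:[45/2,31] y:[33,41] z:[17/2,27] -> miss, prune

order=[0, 12, 5, 8, 9, 13, 14, 15]  |boxes|=8  |leaves|=1  hit=P6

== RESULT ==
8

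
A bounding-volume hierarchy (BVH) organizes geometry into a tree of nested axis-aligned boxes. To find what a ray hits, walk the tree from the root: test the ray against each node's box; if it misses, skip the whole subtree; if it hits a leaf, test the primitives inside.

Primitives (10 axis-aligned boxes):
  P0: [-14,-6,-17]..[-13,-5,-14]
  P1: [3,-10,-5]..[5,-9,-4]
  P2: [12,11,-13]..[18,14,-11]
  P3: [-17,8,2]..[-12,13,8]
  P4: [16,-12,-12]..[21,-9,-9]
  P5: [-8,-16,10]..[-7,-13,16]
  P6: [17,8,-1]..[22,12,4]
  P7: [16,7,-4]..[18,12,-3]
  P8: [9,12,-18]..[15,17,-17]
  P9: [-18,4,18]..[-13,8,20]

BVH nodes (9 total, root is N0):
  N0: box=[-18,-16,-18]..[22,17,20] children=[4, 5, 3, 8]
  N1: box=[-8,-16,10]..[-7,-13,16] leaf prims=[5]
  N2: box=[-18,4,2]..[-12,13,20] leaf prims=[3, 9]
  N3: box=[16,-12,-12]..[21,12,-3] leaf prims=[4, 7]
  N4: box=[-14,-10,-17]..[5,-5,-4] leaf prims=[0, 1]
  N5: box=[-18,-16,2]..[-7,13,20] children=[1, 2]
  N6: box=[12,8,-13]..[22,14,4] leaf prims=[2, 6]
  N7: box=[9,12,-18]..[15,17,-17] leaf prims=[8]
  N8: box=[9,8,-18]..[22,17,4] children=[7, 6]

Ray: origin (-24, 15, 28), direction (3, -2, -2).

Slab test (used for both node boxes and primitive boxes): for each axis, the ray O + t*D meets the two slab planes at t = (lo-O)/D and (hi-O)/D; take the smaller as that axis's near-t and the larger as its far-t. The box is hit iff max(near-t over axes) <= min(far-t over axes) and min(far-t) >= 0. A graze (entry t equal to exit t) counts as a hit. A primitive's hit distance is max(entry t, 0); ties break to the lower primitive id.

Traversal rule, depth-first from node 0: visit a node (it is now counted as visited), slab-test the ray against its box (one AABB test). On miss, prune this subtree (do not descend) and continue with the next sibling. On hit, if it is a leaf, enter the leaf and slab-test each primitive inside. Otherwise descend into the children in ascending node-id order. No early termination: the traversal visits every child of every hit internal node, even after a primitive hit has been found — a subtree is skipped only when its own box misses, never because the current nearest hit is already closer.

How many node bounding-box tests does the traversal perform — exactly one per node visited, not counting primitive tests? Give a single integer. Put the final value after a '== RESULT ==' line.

Trace the traversal:
N0 x:[2,46/3] y:[-1,31/2] z:[4,23] -> hit [4,46/3], descend [3, 4, 5, 8]
  N3 x:[40/3,15] y:[3/2,27/2] z:[31/2,20] -> miss, prune
  N4 x:[10/3,29/3] y:[10,25/2] z:[16,45/2] -> miss, prune
  N5 x:[2,17/3] y:[1,31/2] z:[4,13] -> hit [4,17/3], descend [1, 2]
    N1 x:[16/3,17/3] y:[14,31/2] z:[6,9] -> miss, prune
    N2 x:[2,4] y:[1,11/2] z:[4,13] -> hit [4,4] leaf, test {P3(miss), P9(miss)}
  N8 x:[11,46/3] y:[-1,7/2] z:[12,23] -> miss, prune

Visited [0, 3, 4, 5, 1, 2, 8]. Tests: 7 box, 1 leaf. Nearest: miss.

== RESULT ==
7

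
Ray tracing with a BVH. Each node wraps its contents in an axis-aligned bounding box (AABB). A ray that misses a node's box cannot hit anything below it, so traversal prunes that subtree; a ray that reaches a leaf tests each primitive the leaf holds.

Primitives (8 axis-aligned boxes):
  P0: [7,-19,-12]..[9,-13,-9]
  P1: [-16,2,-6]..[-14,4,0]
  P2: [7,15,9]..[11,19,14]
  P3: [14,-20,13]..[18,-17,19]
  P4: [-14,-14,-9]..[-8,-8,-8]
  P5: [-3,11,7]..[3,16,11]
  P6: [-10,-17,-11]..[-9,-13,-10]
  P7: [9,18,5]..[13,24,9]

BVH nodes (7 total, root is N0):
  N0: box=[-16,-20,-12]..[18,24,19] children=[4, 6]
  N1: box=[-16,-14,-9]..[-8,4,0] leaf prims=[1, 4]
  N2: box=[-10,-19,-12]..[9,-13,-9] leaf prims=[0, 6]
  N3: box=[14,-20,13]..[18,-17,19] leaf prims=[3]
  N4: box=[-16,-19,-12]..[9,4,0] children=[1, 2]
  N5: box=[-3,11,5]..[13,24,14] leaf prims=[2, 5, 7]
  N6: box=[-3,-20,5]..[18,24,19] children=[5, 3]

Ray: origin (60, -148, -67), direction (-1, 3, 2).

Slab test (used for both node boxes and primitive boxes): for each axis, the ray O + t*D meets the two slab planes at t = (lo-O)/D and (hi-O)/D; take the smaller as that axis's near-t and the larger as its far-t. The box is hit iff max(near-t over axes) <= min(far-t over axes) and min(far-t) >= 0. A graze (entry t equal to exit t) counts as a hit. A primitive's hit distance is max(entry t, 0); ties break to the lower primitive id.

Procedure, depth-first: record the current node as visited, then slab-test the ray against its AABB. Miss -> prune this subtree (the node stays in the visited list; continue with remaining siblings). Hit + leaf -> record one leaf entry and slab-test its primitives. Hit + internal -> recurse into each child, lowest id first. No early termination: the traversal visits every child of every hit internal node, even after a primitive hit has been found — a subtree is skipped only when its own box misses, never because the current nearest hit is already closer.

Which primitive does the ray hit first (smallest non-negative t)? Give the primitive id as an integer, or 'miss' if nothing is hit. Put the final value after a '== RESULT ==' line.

Traverse from the root:
N0 x:[42,76] y:[128/3,172/3] z:[55/2,43] -> hit [128/3,43], descend [4, 6]
  N4 x:[51,76] y:[43,152/3] z:[55/2,67/2] -> miss, prune
  N6 x:[42,63] y:[128/3,172/3] z:[36,43] -> hit [128/3,43], descend [3, 5]
    N3 x:[42,46] y:[128/3,131/3] z:[40,43] -> hit [128/3,43] leaf, test {P3@t=128/3}
    N5 x:[47,63] y:[53,172/3] z:[36,81/2] -> miss, prune

Visited [0, 4, 6, 3, 5]. Tests: 5 box, 1 leaf. Nearest: P3.

== RESULT ==
3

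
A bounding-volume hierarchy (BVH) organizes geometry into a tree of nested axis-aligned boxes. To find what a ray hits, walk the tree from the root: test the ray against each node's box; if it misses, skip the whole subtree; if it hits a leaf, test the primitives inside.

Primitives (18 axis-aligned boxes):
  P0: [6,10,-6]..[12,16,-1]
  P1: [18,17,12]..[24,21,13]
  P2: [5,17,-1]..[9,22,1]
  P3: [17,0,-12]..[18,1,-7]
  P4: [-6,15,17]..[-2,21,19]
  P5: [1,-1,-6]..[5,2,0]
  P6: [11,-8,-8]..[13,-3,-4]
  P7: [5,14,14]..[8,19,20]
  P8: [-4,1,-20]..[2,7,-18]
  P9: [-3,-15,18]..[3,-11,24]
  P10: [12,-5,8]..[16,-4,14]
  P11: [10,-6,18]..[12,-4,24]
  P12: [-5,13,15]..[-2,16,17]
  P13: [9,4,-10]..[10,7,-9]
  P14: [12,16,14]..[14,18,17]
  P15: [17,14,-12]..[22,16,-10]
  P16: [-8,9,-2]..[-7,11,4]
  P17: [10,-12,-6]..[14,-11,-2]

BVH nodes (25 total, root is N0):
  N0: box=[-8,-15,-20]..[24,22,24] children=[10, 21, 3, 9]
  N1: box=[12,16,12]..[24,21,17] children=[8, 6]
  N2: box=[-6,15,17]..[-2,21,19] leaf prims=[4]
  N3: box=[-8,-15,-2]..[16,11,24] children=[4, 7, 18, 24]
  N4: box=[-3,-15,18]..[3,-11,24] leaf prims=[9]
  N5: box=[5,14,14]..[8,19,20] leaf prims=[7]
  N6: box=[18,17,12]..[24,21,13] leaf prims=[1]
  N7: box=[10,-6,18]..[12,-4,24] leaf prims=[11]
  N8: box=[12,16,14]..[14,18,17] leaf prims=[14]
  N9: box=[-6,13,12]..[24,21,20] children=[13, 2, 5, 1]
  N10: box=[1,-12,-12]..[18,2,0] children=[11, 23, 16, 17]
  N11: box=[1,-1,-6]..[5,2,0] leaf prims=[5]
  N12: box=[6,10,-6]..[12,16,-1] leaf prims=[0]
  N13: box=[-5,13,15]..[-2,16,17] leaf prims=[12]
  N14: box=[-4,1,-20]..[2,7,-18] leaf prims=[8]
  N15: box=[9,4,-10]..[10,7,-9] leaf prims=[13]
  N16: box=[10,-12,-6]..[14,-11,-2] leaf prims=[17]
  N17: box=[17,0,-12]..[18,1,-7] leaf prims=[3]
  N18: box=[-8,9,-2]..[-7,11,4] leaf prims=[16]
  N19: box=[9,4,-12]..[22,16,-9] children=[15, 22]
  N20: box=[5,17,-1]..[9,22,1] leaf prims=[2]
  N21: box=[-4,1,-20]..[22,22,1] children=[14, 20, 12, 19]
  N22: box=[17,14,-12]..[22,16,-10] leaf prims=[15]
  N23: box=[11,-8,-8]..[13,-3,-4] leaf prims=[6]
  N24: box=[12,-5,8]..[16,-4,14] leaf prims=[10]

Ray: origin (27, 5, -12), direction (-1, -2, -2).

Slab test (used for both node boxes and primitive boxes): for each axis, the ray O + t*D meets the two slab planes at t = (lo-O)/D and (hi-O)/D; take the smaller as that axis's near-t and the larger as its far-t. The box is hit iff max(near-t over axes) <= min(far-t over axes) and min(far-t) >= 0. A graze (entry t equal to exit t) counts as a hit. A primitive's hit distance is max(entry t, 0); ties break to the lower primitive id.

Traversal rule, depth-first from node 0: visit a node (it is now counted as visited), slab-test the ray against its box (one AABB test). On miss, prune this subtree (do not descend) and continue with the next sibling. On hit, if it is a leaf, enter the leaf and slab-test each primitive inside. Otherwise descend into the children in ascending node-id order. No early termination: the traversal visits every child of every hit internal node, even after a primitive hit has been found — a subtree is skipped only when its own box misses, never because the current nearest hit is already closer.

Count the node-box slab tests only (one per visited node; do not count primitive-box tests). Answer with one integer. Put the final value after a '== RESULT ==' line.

Walk:
N0 x:[3,35] y:[-17/2,10] z:[-18,4] -> hit [3,4], descend [3, 9, 10, 21]
  N3 x:[11,35] y:[-3,10] z:[-18,-5] -> miss, prune
  N9 x:[3,33] y:[-8,-4] z:[-16,-12] -> miss, prune
  N10 x:[9,26] y:[3/2,17/2] z:[-6,0] -> miss, prune
  N21 x:[5,31] y:[-17/2,2] z:[-13/2,4] -> miss, prune

5 AABB tests over nodes [0, 3, 9, 10, 21]; 0 leaves entered; closest miss.

== RESULT ==
5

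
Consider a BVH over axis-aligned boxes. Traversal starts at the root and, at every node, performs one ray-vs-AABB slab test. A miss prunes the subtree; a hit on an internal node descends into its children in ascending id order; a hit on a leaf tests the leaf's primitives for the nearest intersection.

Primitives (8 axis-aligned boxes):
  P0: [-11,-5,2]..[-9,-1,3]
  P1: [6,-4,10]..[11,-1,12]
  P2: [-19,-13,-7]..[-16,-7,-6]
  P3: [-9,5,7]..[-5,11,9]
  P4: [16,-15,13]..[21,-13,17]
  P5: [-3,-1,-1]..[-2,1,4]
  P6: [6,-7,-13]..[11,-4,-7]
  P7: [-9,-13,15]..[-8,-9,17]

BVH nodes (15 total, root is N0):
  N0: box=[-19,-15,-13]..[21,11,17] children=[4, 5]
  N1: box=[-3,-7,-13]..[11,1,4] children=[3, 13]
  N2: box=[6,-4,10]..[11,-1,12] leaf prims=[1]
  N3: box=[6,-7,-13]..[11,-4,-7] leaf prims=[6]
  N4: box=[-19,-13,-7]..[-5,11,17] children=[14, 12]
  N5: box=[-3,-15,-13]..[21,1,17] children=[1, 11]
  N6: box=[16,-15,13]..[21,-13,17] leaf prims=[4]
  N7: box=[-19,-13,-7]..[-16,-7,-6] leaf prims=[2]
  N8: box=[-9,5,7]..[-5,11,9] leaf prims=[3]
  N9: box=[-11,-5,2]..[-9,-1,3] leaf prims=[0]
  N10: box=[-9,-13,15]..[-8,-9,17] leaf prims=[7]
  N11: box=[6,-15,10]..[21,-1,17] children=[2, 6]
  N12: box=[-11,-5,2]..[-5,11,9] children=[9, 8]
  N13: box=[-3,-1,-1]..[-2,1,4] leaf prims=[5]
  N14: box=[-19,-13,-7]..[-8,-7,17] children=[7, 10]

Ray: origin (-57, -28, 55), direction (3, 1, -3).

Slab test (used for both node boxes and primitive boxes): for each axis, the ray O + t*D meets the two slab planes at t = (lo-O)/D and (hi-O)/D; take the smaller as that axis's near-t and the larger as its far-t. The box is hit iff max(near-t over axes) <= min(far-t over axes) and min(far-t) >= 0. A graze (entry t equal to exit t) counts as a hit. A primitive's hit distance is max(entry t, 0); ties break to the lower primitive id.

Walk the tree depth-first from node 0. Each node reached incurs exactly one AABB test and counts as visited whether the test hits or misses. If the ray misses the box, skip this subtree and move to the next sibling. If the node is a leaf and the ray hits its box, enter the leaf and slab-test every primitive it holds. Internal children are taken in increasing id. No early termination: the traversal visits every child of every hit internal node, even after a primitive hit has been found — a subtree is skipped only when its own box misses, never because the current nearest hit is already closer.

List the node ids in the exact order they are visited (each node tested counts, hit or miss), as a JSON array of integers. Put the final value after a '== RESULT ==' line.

Walk:
N0 x:[38/3,26] y:[13,39] z:[38/3,68/3] -> hit [13,68/3], descend [4, 5]
  N4 x:[38/3,52/3] y:[15,39] z:[38/3,62/3] -> hit [15,52/3], descend [12, 14]
    N12 x:[46/3,52/3] y:[23,39] z:[46/3,53/3] -> miss, prune
    N14 x:[38/3,49/3] y:[15,21] z:[38/3,62/3] -> hit [15,49/3], descend [7, 10]
      N7 x:[38/3,41/3] y:[15,21] z:[61/3,62/3] -> miss, prune
      N10 x:[16,49/3] y:[15,19] z:[38/3,40/3] -> miss, prune
  N5 x:[18,26] y:[13,29] z:[38/3,68/3] -> hit [18,68/3], descend [1, 11]
    N1 x:[18,68/3] y:[21,29] z:[17,68/3] -> hit [21,68/3], descend [3, 13]
      N3 x:[21,68/3] y:[21,24] z:[62/3,68/3] -> hit [21,68/3] leaf, test {P6@t=21}
      N13 x:[18,55/3] y:[27,29] z:[17,56/3] -> miss, prune
    N11 x:[21,26] y:[13,27] z:[38/3,15] -> miss, prune

11 AABB tests over nodes [0, 4, 12, 14, 7, 10, 5, 1, 3, 13, 11]; 1 leaf entered; closest P6.

== RESULT ==
[0, 4, 12, 14, 7, 10, 5, 1, 3, 13, 11]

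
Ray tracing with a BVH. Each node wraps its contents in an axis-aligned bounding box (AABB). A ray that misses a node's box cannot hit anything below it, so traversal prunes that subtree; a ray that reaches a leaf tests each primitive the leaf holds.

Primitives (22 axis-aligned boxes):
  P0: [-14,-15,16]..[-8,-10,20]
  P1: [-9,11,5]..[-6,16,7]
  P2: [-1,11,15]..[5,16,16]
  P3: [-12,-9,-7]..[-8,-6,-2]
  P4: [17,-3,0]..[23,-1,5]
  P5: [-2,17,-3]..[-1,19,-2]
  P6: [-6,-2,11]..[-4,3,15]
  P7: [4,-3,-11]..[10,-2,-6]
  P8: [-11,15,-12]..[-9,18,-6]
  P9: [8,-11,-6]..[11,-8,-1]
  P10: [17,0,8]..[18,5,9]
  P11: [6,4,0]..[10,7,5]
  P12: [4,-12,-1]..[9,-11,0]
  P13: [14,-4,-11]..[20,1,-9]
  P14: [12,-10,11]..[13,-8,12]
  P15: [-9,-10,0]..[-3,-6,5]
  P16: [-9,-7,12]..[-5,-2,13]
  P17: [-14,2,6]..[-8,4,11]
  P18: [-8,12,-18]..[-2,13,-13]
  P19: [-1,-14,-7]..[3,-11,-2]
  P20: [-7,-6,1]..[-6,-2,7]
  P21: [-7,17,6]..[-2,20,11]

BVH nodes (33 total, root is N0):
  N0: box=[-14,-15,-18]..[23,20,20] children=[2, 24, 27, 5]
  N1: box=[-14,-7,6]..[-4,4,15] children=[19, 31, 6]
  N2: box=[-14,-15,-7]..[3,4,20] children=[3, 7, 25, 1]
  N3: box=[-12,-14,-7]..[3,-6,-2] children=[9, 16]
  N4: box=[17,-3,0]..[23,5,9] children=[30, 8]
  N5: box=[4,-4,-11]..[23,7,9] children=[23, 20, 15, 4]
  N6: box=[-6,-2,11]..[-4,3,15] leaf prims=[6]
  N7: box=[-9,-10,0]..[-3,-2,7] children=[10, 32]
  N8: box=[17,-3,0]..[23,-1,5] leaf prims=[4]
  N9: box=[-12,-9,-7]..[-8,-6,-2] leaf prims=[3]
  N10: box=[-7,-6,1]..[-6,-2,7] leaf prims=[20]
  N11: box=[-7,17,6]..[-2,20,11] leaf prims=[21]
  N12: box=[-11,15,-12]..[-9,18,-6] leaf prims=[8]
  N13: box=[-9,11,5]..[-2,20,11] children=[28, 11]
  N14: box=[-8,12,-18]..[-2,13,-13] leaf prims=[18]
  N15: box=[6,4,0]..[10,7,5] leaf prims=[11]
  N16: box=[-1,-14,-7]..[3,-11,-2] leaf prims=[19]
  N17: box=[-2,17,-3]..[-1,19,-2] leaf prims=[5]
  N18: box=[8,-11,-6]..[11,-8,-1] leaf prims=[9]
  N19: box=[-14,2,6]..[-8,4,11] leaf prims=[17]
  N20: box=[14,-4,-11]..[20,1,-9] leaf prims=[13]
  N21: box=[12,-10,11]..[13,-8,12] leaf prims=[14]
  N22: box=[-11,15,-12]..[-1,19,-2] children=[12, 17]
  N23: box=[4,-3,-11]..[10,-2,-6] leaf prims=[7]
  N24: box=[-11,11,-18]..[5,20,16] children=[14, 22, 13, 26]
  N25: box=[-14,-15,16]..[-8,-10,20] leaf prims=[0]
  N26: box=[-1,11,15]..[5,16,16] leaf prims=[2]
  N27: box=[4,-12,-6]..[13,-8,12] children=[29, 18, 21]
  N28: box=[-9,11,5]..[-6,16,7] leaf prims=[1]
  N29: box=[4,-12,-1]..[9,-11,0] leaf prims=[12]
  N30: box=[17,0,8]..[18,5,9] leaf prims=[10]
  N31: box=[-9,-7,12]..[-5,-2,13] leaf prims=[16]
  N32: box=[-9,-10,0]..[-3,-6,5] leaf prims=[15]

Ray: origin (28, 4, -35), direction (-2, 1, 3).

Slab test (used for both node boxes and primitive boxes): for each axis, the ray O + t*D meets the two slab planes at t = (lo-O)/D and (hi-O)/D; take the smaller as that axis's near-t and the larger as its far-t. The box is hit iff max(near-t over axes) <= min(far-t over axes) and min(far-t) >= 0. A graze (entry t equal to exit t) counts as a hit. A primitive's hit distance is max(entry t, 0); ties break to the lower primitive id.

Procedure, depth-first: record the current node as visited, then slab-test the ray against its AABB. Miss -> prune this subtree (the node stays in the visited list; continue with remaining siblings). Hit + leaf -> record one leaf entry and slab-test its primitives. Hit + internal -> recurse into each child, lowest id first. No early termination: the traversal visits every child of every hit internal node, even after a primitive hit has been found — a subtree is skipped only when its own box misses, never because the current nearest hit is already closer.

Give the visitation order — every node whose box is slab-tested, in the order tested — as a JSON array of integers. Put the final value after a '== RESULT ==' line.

Traverse from the root:
N0 x:[5/2,21] y:[-19,16] z:[17/3,55/3] -> hit [17/3,16], descend [2, 5, 24, 27]
  N2 x:[25/2,21] y:[-19,0] z:[28/3,55/3] -> miss, prune
  N5 x:[5/2,12] y:[-8,3] z:[8,44/3] -> miss, prune
  N24 x:[23/2,39/2] y:[7,16] z:[17/3,17] -> hit [23/2,16], descend [13, 14, 22, 26]
    N13 x:[15,37/2] y:[7,16] z:[40/3,46/3] -> hit [15,46/3], descend [11, 28]
      N11 x:[15,35/2] y:[13,16] z:[41/3,46/3] -> hit [15,46/3] leaf, test {P21@t=15}
      N28 x:[17,37/2] y:[7,12] z:[40/3,14] -> miss, prune
    N14 x:[15,18] y:[8,9] z:[17/3,22/3] -> miss, prune
    N22 x:[29/2,39/2] y:[11,15] z:[23/3,11] -> miss, prune
    N26 x:[23/2,29/2] y:[7,12] z:[50/3,17] -> miss, prune
  N27 x:[15/2,12] y:[-16,-12] z:[29/3,47/3] -> miss, prune

Summary -> nodes [0, 2, 5, 24, 13, 11, 28, 14, 22, 26, 27]; box-tests=11; leaf-entries=1; first=P21

== RESULT ==
[0, 2, 5, 24, 13, 11, 28, 14, 22, 26, 27]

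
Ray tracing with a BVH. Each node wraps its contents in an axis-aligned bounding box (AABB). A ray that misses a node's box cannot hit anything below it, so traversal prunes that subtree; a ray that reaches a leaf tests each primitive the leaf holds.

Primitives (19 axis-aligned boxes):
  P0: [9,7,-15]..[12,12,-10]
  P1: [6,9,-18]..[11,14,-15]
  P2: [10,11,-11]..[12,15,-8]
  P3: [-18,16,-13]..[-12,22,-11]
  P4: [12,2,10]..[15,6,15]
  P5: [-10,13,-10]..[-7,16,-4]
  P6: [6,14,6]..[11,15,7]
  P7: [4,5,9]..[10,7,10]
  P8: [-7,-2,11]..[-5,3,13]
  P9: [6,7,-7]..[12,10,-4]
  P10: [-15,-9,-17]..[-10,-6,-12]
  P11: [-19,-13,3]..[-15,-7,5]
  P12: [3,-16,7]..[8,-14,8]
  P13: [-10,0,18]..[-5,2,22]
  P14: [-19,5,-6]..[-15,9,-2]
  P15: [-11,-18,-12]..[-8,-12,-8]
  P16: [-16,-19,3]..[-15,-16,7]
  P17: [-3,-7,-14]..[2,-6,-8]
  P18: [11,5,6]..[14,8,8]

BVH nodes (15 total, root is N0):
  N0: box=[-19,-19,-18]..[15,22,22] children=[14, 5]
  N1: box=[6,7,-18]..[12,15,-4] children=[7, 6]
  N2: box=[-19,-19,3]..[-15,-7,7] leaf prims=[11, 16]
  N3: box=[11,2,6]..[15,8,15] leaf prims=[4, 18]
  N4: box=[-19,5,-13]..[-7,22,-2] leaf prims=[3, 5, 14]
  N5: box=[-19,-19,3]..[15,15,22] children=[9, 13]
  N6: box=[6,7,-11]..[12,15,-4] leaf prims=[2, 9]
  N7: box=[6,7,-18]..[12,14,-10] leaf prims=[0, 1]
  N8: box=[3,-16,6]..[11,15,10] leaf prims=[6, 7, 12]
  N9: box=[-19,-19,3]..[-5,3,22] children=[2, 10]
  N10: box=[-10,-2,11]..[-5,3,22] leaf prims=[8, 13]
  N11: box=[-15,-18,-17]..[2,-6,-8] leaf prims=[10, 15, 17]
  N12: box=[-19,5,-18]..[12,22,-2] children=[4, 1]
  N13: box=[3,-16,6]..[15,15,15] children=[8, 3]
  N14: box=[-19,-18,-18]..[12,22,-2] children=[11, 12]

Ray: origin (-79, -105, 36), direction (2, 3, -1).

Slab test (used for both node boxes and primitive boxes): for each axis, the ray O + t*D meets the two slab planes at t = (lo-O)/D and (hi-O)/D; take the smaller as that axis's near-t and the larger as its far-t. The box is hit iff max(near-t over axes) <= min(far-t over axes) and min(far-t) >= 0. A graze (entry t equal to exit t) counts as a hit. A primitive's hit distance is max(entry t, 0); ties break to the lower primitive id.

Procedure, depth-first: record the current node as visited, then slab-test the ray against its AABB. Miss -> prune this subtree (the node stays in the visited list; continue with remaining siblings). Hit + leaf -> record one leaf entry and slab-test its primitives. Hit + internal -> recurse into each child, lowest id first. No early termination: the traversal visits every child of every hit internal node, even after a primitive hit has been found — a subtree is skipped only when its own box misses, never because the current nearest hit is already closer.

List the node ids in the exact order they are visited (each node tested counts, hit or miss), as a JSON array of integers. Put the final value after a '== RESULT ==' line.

Walk:
N0 x:[30,47] y:[86/3,127/3] z:[14,54] -> hit [30,127/3], descend [5, 14]
  N5 x:[30,47] y:[86/3,40] z:[14,33] -> hit [30,33], descend [9, 13]
    N9 x:[30,37] y:[86/3,36] z:[14,33] -> hit [30,33], descend [2, 10]
      N2 x:[30,32] y:[86/3,98/3] z:[29,33] -> hit [30,32] leaf, test {P11@t=31, P16(miss)}
      N10 x:[69/2,37] y:[103/3,36] z:[14,25] -> miss, prune
    N13 x:[41,47] y:[89/3,40] z:[21,30] -> miss, prune
  N14 x:[30,91/2] y:[29,127/3] z:[38,54] -> hit [38,127/3], descend [11, 12]
    N11 x:[32,81/2] y:[29,33] z:[44,53] -> miss, prune
    N12 x:[30,91/2] y:[110/3,127/3] z:[38,54] -> hit [38,127/3], descend [1, 4]
      N1 x:[85/2,91/2] y:[112/3,40] z:[40,54] -> miss, prune
      N4 x:[30,36] y:[110/3,127/3] z:[38,49] -> miss, prune

11 AABB tests over nodes [0, 5, 9, 2, 10, 13, 14, 11, 12, 1, 4]; 1 leaf entered; closest P11.

== RESULT ==
[0, 5, 9, 2, 10, 13, 14, 11, 12, 1, 4]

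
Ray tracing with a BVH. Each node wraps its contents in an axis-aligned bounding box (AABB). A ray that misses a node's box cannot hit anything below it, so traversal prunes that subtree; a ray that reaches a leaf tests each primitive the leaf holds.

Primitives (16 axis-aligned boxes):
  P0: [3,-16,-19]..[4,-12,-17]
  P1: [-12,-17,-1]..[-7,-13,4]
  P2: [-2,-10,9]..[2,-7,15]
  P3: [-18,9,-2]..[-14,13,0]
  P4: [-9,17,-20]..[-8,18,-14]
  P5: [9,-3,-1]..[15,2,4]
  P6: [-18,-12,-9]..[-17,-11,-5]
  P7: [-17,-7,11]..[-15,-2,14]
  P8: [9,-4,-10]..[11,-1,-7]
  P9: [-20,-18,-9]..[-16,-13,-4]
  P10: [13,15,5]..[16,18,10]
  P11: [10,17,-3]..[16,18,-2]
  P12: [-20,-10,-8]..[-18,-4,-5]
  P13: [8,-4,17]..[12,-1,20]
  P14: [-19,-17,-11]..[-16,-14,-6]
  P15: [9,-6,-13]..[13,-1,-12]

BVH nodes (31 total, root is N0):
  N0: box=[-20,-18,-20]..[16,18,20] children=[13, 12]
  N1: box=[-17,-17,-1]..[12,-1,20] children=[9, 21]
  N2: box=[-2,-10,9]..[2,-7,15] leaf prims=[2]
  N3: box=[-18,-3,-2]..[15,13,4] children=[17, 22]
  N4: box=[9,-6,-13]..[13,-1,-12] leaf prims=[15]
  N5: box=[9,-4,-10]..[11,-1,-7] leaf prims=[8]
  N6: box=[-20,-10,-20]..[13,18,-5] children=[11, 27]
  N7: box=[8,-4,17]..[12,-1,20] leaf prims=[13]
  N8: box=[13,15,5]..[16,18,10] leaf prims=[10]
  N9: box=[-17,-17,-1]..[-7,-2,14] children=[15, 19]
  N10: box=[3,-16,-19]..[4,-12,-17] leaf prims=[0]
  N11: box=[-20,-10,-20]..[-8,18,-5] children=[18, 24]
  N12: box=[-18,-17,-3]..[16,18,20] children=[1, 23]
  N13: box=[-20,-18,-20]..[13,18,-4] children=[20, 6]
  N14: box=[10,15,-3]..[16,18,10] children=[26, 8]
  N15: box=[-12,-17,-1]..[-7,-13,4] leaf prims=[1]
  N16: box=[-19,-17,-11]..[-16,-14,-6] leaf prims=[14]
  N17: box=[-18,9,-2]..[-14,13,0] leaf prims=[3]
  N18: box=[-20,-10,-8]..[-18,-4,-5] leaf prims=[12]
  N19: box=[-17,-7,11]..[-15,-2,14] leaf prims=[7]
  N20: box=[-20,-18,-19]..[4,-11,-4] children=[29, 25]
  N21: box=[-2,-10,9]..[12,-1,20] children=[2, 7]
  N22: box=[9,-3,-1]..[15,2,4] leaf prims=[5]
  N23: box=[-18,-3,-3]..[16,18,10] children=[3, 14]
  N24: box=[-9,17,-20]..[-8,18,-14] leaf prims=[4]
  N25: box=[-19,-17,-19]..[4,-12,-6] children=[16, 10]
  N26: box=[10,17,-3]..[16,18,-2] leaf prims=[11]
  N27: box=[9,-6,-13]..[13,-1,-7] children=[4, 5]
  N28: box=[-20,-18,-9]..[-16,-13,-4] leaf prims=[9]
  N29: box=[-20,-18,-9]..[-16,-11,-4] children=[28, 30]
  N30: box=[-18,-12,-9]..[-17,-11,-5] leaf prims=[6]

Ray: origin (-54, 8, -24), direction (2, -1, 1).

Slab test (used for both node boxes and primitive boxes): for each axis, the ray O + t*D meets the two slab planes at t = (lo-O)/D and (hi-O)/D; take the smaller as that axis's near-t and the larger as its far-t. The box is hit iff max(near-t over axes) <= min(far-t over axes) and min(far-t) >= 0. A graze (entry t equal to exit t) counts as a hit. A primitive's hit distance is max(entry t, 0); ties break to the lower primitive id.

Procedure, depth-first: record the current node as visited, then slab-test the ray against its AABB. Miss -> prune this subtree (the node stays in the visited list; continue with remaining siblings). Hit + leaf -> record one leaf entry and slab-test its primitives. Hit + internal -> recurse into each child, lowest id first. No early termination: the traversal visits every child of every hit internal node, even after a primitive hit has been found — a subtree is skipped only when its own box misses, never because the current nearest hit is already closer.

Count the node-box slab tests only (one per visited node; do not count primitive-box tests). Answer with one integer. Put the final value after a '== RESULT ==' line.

Walk:
N0 x:[17,35] y:[-10,26] z:[4,44] -> hit [17,26], descend [12, 13]
  N12 x:[18,35] y:[-10,25] z:[21,44] -> hit [21,25], descend [1, 23]
    N1 x:[37/2,33] y:[9,25] z:[23,44] -> hit [23,25], descend [9, 21]
      N9 x:[37/2,47/2] y:[10,25] z:[23,38] -> hit [23,47/2], descend [15, 19]
        N15 x:[21,47/2] y:[21,25] z:[23,28] -> hit [23,47/2] leaf, test {P1@t=23}
        N19 x:[37/2,39/2] y:[10,15] z:[35,38] -> miss, prune
      N21 x:[26,33] y:[9,18] z:[33,44] -> miss, prune
    N23 x:[18,35] y:[-10,11] z:[21,34] -> miss, prune
  N13 x:[17,67/2] y:[-10,26] z:[4,20] -> hit [17,20], descend [6, 20]
    N6 x:[17,67/2] y:[-10,18] z:[4,19] -> hit [17,18], descend [11, 27]
      N11 x:[17,23] y:[-10,18] z:[4,19] -> hit [17,18], descend [18, 24]
        N18 x:[17,18] y:[12,18] z:[16,19] -> hit [17,18] leaf, test {P12@t=17}
        N24 x:[45/2,23] y:[-10,-9] z:[4,10] -> miss, prune
      N27 x:[63/2,67/2] y:[9,14] z:[11,17] -> miss, prune
    N20 x:[17,29] y:[19,26] z:[5,20] -> hit [19,20], descend [25, 29]
      N25 x:[35/2,29] y:[20,25] z:[5,18] -> miss, prune
      N29 x:[17,19] y:[19,26] z:[15,20] -> hit [19,19], descend [28, 30]
        N28 x:[17,19] y:[21,26] z:[15,20] -> miss, prune
        N30 x:[18,37/2] y:[19,20] z:[15,19] -> miss, prune

Visited [0, 12, 1, 9, 15, 19, 21, 23, 13, 6, 11, 18, 24, 27, 20, 25, 29, 28, 30]. Tests: 19 box, 2 leaf. Nearest: P12.

== RESULT ==
19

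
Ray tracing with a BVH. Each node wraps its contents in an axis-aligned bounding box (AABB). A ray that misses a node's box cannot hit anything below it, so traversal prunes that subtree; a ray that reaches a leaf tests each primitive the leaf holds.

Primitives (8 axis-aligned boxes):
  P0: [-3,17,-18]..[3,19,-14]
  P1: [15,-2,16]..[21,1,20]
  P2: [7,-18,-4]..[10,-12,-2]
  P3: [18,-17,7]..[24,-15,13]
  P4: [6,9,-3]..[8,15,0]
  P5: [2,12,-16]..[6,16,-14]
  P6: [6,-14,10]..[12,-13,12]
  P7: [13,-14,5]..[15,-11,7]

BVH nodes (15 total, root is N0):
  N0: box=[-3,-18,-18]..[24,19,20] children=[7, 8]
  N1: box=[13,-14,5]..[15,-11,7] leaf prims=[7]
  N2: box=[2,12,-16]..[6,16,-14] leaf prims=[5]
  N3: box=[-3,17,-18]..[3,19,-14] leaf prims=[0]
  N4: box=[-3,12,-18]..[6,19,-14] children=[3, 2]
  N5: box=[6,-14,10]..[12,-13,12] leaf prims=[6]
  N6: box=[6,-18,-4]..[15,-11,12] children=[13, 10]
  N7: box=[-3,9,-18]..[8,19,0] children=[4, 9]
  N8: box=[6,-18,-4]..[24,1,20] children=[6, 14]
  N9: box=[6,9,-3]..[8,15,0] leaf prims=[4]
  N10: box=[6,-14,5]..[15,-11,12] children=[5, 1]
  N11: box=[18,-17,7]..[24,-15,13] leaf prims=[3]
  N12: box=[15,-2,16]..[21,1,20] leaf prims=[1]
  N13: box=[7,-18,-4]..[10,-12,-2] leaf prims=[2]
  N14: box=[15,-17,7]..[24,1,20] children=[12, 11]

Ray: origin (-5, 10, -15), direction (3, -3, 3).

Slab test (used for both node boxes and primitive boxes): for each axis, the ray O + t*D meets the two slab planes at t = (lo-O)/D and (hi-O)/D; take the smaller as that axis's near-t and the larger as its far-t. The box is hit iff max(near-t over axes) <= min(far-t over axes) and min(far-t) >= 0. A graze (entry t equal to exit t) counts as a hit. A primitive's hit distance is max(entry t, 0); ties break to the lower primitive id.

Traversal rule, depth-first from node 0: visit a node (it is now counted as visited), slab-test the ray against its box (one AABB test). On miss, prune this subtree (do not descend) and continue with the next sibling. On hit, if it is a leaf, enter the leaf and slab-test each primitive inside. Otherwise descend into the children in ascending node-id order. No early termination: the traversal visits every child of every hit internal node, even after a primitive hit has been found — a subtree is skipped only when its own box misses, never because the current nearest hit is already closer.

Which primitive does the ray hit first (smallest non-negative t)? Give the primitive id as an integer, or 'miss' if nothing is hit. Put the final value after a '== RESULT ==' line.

Walk:
N0 x:[2/3,29/3] y:[-3,28/3] z:[-1,35/3] -> hit [2/3,28/3], descend [7, 8]
  N7 x:[2/3,13/3] y:[-3,1/3] z:[-1,5] -> miss, prune
  N8 x:[11/3,29/3] y:[3,28/3] z:[11/3,35/3] -> hit [11/3,28/3], descend [6, 14]
    N6 x:[11/3,20/3] y:[7,28/3] z:[11/3,9] -> miss, prune
    N14 x:[20/3,29/3] y:[3,9] z:[22/3,35/3] -> hit [22/3,9], descend [11, 12]
      N11 x:[23/3,29/3] y:[25/3,9] z:[22/3,28/3] -> hit [25/3,9] leaf, test {P3@t=25/3}
      N12 x:[20/3,26/3] y:[3,4] z:[31/3,35/3] -> miss, prune

Visited [0, 7, 8, 6, 14, 11, 12]. Tests: 7 box, 1 leaf. Nearest: P3.

== RESULT ==
3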